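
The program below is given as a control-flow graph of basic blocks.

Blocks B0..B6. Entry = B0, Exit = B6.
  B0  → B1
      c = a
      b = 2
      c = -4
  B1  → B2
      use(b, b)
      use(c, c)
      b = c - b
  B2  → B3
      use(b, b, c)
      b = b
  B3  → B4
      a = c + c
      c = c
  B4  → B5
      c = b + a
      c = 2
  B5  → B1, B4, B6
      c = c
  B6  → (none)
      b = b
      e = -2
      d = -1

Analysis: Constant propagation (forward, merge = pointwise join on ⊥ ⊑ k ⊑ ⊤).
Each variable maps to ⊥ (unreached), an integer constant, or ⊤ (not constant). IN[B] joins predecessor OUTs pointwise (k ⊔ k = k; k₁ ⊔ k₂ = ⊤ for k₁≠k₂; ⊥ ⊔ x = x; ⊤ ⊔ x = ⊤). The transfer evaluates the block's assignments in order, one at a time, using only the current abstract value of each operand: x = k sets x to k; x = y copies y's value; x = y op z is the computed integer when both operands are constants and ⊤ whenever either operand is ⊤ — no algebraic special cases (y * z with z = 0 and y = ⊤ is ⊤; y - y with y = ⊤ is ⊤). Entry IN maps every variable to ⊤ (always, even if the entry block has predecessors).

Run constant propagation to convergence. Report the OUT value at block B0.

Answer: {a: ⊤, b: 2, c: -4, d: ⊤, e: ⊤, f: ⊤}

Trace:
Fixpoint table:
  B0:   IN=(all ⊤)   OUT={b:2, c:-4; rest ⊤}
  B1:   IN=(all ⊤)   OUT=(all ⊤)
  B2:   IN=(all ⊤)   OUT=(all ⊤)
  B3:   IN=(all ⊤)   OUT=(all ⊤)
  B4:   IN=(all ⊤)   OUT={c:2; rest ⊤}
  B5:   IN={c:2; rest ⊤}   OUT={c:2; rest ⊤}
  B6:   IN={c:2; rest ⊤}   OUT={c:2, d:-1, e:-2; rest ⊤}

B0 is the boundary node: IN[B0] = {a: ⊤, b: ⊤, c: ⊤, d: ⊤, e: ⊤, f: ⊤}
Applying B0's transfer function to that IN value gives OUT[B0] (row B0 above).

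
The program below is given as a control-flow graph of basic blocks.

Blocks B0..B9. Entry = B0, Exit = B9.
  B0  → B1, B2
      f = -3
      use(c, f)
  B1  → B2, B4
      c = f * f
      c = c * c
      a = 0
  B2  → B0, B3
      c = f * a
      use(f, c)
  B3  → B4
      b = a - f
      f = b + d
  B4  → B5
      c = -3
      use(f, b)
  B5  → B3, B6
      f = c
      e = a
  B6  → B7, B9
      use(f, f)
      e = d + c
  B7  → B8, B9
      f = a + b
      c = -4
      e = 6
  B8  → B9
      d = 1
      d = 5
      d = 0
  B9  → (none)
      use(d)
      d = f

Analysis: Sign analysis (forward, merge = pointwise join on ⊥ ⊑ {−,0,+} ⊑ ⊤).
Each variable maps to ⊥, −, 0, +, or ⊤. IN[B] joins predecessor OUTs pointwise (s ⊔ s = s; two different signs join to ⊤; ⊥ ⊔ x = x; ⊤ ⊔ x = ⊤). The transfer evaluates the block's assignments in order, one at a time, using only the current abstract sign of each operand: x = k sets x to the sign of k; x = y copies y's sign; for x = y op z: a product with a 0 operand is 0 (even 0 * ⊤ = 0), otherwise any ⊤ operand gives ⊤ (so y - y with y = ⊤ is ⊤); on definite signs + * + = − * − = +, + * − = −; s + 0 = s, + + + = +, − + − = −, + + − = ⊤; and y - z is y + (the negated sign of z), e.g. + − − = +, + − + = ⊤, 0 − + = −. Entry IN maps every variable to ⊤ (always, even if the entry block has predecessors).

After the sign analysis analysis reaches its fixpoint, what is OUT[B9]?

Answer: {a: ⊤, b: ⊤, c: -, d: ⊤, e: ⊤, f: ⊤}

Derivation:
Fixpoint table:
  B0: | IN=(all ⊤) | OUT={f:-; rest ⊤}
  B1: | IN={f:-; rest ⊤} | OUT={a:0, c:+, f:-; rest ⊤}
  B2: | IN={f:-; rest ⊤} | OUT={f:-; rest ⊤}
  B3: | IN={f:-; rest ⊤} | OUT=(all ⊤)
  B4: | IN=(all ⊤) | OUT={c:-; rest ⊤}
  B5: | IN={c:-; rest ⊤} | OUT={c:-, f:-; rest ⊤}
  B6: | IN={c:-, f:-; rest ⊤} | OUT={c:-, f:-; rest ⊤}
  B7: | IN={c:-, f:-; rest ⊤} | OUT={c:-, e:+; rest ⊤}
  B8: | IN={c:-, e:+; rest ⊤} | OUT={c:-, d:0, e:+; rest ⊤}
  B9: | IN={c:-; rest ⊤} | OUT={c:-; rest ⊤}

Merge at B9: IN[B9] = OUT[B6] ⊔ OUT[B7] ⊔ OUT[B8] = {a: ⊤, b: ⊤, c: -, d: ⊤, e: ⊤, f: ⊤}
Applying B9's transfer function to that IN value gives OUT[B9] (row B9 above).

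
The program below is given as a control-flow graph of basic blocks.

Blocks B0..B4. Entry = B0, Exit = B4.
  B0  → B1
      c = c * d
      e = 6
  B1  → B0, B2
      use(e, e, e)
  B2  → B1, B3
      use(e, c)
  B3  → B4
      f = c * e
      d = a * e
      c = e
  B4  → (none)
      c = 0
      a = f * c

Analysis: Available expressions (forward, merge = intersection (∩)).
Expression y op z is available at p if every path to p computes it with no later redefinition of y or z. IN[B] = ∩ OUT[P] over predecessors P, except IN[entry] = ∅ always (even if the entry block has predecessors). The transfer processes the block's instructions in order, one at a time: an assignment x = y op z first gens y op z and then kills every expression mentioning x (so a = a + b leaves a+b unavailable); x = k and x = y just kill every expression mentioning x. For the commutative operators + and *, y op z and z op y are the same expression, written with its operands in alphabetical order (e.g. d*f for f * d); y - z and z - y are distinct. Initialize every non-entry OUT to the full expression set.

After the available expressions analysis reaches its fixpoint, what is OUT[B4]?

Converged values:
  B0:  IN={}  OUT={}
  B1:  IN={}  OUT={}
  B2:  IN={}  OUT={}
  B3:  IN={}  OUT={a*e}
  B4:  IN={a*e}  OUT={c*f}

Merge at B4: IN[B4] = OUT[B3] = {a*e}
Applying B4's transfer function to that IN value gives OUT[B4] (row B4 above).

Answer: {c*f}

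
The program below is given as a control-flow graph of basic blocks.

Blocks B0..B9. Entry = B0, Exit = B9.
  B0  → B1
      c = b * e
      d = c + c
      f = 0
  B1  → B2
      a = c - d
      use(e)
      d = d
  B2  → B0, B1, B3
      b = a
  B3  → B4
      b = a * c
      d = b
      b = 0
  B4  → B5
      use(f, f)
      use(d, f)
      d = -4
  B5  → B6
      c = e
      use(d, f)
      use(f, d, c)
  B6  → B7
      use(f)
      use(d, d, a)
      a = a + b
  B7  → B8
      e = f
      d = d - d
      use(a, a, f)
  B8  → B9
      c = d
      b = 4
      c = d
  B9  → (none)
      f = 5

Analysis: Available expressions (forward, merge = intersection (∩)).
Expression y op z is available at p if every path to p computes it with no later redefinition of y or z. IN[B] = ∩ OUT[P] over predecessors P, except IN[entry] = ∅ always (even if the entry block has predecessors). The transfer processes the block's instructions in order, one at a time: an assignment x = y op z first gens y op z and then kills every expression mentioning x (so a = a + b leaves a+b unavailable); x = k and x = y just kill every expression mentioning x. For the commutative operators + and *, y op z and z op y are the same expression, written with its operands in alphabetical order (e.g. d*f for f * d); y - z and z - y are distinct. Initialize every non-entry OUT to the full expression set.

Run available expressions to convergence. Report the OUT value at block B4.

Answer: {a*c, c+c}

Derivation:
Per-block solution:
  B0: | IN={} | OUT={b*e, c+c}
  B1: | IN={c+c} | OUT={c+c}
  B2: | IN={c+c} | OUT={c+c}
  B3: | IN={c+c} | OUT={a*c, c+c}
  B4: | IN={a*c, c+c} | OUT={a*c, c+c}
  B5: | IN={a*c, c+c} | OUT={}
  B6: | IN={} | OUT={}
  B7: | IN={} | OUT={}
  B8: | IN={} | OUT={}
  B9: | IN={} | OUT={}

Merge at B4: IN[B4] = OUT[B3] = {a*c, c+c}
Applying B4's transfer function to that IN value gives OUT[B4] (row B4 above).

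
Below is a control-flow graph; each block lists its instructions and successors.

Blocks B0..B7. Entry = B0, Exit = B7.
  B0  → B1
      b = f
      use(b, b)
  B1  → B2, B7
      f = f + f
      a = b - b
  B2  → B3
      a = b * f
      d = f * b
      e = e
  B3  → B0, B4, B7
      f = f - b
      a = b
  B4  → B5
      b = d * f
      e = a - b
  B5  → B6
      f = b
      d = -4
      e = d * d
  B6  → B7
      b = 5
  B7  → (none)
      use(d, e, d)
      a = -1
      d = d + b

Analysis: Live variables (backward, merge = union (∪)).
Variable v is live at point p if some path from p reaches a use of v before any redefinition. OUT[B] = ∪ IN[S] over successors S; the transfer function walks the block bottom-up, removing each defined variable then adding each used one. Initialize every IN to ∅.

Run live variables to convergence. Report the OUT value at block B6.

Answer: {b, d, e}

Derivation:
Per-block solution:
  B0: | IN={d, e, f} | OUT={b, d, e, f}
  B1: | IN={b, d, e, f} | OUT={b, d, e, f}
  B2: | IN={b, e, f} | OUT={b, d, e, f}
  B3: | IN={b, d, e, f} | OUT={a, b, d, e, f}
  B4: | IN={a, d, f} | OUT={b}
  B5: | IN={b} | OUT={d, e}
  B6: | IN={d, e} | OUT={b, d, e}
  B7: | IN={b, d, e} | OUT={}

Merge at B6: OUT[B6] = IN[B7] = {b, d, e}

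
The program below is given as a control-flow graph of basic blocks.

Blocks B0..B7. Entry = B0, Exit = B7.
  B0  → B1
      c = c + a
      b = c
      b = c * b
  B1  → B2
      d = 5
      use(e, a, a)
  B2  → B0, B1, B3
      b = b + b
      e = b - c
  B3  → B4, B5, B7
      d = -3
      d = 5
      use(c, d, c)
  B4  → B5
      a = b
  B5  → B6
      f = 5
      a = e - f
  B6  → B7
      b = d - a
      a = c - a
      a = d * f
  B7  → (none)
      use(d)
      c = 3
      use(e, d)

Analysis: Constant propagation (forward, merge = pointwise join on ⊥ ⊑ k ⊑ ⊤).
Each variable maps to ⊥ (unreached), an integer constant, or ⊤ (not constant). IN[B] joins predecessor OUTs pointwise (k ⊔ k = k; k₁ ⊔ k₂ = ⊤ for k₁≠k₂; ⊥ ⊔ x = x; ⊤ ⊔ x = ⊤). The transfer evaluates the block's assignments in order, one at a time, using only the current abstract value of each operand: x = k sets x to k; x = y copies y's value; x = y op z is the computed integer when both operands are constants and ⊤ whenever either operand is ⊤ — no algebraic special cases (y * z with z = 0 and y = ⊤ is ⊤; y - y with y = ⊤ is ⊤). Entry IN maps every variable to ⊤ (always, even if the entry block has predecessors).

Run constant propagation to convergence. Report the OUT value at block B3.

Answer: {a: ⊤, b: ⊤, c: ⊤, d: 5, e: ⊤, f: ⊤}

Trace:
Fixpoint table:
  B0:  IN=(all ⊤)  OUT=(all ⊤)
  B1:  IN=(all ⊤)  OUT={d:5; rest ⊤}
  B2:  IN={d:5; rest ⊤}  OUT={d:5; rest ⊤}
  B3:  IN={d:5; rest ⊤}  OUT={d:5; rest ⊤}
  B4:  IN={d:5; rest ⊤}  OUT={d:5; rest ⊤}
  B5:  IN={d:5; rest ⊤}  OUT={d:5, f:5; rest ⊤}
  B6:  IN={d:5, f:5; rest ⊤}  OUT={a:25, d:5, f:5; rest ⊤}
  B7:  IN={d:5; rest ⊤}  OUT={c:3, d:5; rest ⊤}

Merge at B3: IN[B3] = OUT[B2] = {a: ⊤, b: ⊤, c: ⊤, d: 5, e: ⊤, f: ⊤}
Applying B3's transfer function to that IN value gives OUT[B3] (row B3 above).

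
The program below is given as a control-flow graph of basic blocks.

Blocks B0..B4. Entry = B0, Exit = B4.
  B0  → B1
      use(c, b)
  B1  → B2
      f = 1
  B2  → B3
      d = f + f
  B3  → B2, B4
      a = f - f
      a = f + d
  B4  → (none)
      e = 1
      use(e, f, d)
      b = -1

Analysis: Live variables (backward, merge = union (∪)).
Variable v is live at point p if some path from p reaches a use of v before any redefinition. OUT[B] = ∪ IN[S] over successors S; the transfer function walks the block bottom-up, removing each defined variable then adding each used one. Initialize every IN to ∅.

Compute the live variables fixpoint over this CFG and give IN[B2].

Answer: {f}

Trace:
Fixpoint table:
  B0: | IN={b, c} | OUT={}
  B1: | IN={} | OUT={f}
  B2: | IN={f} | OUT={d, f}
  B3: | IN={d, f} | OUT={d, f}
  B4: | IN={d, f} | OUT={}

Merge at B2: OUT[B2] = IN[B3] = {d, f}
Applying B2's transfer function to that OUT value gives IN[B2] (row B2 above).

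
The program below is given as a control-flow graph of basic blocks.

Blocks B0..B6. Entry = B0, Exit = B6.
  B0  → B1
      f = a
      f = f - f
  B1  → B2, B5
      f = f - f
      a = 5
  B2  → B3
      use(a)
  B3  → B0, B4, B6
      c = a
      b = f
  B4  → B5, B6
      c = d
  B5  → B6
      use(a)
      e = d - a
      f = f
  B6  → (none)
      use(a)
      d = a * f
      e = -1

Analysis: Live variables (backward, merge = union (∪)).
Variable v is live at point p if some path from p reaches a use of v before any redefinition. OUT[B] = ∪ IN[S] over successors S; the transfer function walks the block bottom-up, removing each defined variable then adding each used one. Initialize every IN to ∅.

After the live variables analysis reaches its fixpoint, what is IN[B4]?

Answer: {a, d, f}

Derivation:
Per-block solution:
  B0:   IN={a, d}   OUT={d, f}
  B1:   IN={d, f}   OUT={a, d, f}
  B2:   IN={a, d, f}   OUT={a, d, f}
  B3:   IN={a, d, f}   OUT={a, d, f}
  B4:   IN={a, d, f}   OUT={a, d, f}
  B5:   IN={a, d, f}   OUT={a, f}
  B6:   IN={a, f}   OUT={}

Merge at B4: OUT[B4] = IN[B5] ⊔ IN[B6] = {a, d, f}
Applying B4's transfer function to that OUT value gives IN[B4] (row B4 above).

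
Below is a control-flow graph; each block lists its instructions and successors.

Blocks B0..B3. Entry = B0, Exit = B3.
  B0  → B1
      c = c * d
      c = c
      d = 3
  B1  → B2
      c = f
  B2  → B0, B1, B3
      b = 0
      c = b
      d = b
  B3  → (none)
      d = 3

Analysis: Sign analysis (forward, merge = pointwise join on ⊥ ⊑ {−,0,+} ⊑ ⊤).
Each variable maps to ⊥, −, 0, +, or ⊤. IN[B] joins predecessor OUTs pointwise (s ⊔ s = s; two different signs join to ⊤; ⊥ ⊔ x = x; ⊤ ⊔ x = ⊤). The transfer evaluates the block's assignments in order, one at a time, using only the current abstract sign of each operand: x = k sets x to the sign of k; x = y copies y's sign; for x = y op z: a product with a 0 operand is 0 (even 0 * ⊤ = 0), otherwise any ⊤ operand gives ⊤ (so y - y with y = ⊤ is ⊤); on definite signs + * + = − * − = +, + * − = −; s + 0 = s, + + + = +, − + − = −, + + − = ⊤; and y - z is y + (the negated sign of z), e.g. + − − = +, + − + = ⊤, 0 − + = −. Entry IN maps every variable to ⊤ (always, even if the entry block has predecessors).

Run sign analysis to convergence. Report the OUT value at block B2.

Answer: {a: ⊤, b: 0, c: 0, d: 0, e: ⊤, f: ⊤}

Working:
Fixpoint table:
  B0:  IN=(all ⊤)  OUT={d:+; rest ⊤}
  B1:  IN=(all ⊤)  OUT=(all ⊤)
  B2:  IN=(all ⊤)  OUT={b:0, c:0, d:0; rest ⊤}
  B3:  IN={b:0, c:0, d:0; rest ⊤}  OUT={b:0, c:0, d:+; rest ⊤}

Merge at B2: IN[B2] = OUT[B1] = {a: ⊤, b: ⊤, c: ⊤, d: ⊤, e: ⊤, f: ⊤}
Applying B2's transfer function to that IN value gives OUT[B2] (row B2 above).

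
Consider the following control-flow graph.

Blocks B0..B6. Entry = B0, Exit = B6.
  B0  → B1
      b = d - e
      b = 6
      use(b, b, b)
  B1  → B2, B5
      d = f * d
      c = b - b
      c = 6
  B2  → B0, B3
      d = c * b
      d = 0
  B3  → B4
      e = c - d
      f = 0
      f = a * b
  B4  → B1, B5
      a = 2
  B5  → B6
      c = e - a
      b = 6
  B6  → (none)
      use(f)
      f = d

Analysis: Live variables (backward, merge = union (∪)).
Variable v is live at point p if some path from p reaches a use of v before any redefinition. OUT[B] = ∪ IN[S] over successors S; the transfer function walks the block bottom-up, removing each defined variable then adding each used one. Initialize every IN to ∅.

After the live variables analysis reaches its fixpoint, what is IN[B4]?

Answer: {b, d, e, f}

Working:
Converged values:
  B0:  IN={a, d, e, f}  OUT={a, b, d, e, f}
  B1:  IN={a, b, d, e, f}  OUT={a, b, c, d, e, f}
  B2:  IN={a, b, c, e, f}  OUT={a, b, c, d, e, f}
  B3:  IN={a, b, c, d}  OUT={b, d, e, f}
  B4:  IN={b, d, e, f}  OUT={a, b, d, e, f}
  B5:  IN={a, d, e, f}  OUT={d, f}
  B6:  IN={d, f}  OUT={}

Merge at B4: OUT[B4] = IN[B1] ⊔ IN[B5] = {a, b, d, e, f}
Applying B4's transfer function to that OUT value gives IN[B4] (row B4 above).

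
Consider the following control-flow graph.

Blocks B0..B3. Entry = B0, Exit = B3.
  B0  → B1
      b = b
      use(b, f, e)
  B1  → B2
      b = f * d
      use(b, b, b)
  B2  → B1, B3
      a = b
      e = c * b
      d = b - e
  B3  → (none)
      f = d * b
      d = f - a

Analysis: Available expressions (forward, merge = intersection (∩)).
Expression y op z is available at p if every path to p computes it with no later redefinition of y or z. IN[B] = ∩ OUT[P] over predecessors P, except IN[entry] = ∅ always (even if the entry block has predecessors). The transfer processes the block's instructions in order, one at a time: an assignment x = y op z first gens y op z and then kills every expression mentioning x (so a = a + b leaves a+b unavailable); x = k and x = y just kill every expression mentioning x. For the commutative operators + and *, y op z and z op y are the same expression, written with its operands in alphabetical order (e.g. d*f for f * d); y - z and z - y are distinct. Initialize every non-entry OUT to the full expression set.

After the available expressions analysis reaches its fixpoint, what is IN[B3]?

Per-block solution:
  B0:  IN={}  OUT={}
  B1:  IN={}  OUT={d*f}
  B2:  IN={d*f}  OUT={b*c, b-e}
  B3:  IN={b*c, b-e}  OUT={b*c, b-e, f-a}

Merge at B3: IN[B3] = OUT[B2] = {b*c, b-e}

Answer: {b*c, b-e}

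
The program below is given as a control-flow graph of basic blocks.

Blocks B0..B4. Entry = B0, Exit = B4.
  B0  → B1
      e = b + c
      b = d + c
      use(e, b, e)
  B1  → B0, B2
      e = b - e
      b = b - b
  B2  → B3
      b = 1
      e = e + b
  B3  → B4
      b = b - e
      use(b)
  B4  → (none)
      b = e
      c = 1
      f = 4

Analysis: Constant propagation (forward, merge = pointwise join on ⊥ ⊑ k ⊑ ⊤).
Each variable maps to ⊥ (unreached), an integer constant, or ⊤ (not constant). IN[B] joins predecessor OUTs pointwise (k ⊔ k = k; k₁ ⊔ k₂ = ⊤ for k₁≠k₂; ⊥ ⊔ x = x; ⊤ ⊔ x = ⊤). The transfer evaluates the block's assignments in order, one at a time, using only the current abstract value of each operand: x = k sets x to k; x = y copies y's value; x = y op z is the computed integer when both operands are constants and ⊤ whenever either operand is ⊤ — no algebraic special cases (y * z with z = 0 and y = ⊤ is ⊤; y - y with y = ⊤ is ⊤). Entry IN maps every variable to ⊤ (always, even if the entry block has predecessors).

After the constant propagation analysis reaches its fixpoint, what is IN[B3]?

Fixpoint table:
  B0:   IN=(all ⊤)   OUT=(all ⊤)
  B1:   IN=(all ⊤)   OUT=(all ⊤)
  B2:   IN=(all ⊤)   OUT={b:1; rest ⊤}
  B3:   IN={b:1; rest ⊤}   OUT=(all ⊤)
  B4:   IN=(all ⊤)   OUT={c:1, f:4; rest ⊤}

Merge at B3: IN[B3] = OUT[B2] = {a: ⊤, b: 1, c: ⊤, d: ⊤, e: ⊤, f: ⊤}

Answer: {a: ⊤, b: 1, c: ⊤, d: ⊤, e: ⊤, f: ⊤}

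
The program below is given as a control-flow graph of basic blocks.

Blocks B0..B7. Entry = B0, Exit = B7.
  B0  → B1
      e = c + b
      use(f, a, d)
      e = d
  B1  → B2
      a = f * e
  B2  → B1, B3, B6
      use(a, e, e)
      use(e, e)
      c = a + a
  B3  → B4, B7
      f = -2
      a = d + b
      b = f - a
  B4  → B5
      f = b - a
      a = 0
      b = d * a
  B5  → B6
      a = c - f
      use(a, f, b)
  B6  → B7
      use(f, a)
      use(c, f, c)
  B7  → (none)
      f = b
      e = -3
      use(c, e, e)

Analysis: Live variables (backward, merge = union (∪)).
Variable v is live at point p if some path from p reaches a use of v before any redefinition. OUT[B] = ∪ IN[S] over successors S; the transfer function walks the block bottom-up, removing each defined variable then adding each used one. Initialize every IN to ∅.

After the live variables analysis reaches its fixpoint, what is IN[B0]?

Per-block solution:
  B0: | IN={a, b, c, d, f} | OUT={b, d, e, f}
  B1: | IN={b, d, e, f} | OUT={a, b, d, e, f}
  B2: | IN={a, b, d, e, f} | OUT={a, b, c, d, e, f}
  B3: | IN={b, c, d} | OUT={a, b, c, d}
  B4: | IN={a, b, c, d} | OUT={b, c, f}
  B5: | IN={b, c, f} | OUT={a, b, c, f}
  B6: | IN={a, b, c, f} | OUT={b, c}
  B7: | IN={b, c} | OUT={}

Merge at B0: OUT[B0] = IN[B1] = {b, d, e, f}
Applying B0's transfer function to that OUT value gives IN[B0] (row B0 above).

Answer: {a, b, c, d, f}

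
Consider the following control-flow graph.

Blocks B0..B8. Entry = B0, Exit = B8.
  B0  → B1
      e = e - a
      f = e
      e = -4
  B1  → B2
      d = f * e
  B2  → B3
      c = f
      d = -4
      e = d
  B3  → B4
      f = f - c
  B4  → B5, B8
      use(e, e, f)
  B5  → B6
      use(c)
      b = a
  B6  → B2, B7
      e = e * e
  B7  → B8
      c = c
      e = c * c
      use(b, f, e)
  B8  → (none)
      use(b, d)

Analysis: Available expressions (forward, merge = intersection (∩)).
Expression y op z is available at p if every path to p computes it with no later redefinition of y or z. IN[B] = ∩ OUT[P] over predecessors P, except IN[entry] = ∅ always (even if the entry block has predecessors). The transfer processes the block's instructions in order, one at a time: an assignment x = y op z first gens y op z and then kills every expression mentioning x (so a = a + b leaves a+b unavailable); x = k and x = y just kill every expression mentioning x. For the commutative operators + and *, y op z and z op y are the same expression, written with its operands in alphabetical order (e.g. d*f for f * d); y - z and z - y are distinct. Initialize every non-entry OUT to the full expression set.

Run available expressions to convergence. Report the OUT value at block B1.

Answer: {e*f}

Working:
Converged values:
  B0:   IN={}   OUT={}
  B1:   IN={}   OUT={e*f}
  B2:   IN={}   OUT={}
  B3:   IN={}   OUT={}
  B4:   IN={}   OUT={}
  B5:   IN={}   OUT={}
  B6:   IN={}   OUT={}
  B7:   IN={}   OUT={c*c}
  B8:   IN={}   OUT={}

Merge at B1: IN[B1] = OUT[B0] = {}
Applying B1's transfer function to that IN value gives OUT[B1] (row B1 above).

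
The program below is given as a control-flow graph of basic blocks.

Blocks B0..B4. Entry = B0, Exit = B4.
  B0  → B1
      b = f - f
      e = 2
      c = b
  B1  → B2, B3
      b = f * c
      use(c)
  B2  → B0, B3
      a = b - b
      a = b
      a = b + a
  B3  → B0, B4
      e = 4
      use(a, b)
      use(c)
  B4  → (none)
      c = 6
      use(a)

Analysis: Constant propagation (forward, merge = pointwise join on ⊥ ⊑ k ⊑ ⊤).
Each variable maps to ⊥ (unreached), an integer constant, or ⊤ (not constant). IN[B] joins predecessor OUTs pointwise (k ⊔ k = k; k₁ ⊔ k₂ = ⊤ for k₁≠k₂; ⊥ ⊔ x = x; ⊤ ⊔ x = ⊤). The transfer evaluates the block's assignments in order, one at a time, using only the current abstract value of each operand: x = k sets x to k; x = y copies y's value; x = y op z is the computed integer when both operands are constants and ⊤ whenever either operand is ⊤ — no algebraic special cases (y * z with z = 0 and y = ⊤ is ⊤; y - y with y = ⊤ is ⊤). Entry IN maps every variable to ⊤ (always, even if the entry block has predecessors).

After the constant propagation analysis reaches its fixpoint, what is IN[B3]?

Answer: {a: ⊤, b: ⊤, c: ⊤, d: ⊤, e: 2, f: ⊤}

Derivation:
Fixpoint table:
  B0: | IN=(all ⊤) | OUT={e:2; rest ⊤}
  B1: | IN={e:2; rest ⊤} | OUT={e:2; rest ⊤}
  B2: | IN={e:2; rest ⊤} | OUT={e:2; rest ⊤}
  B3: | IN={e:2; rest ⊤} | OUT={e:4; rest ⊤}
  B4: | IN={e:4; rest ⊤} | OUT={c:6, e:4; rest ⊤}

Merge at B3: IN[B3] = OUT[B1] ⊔ OUT[B2] = {a: ⊤, b: ⊤, c: ⊤, d: ⊤, e: 2, f: ⊤}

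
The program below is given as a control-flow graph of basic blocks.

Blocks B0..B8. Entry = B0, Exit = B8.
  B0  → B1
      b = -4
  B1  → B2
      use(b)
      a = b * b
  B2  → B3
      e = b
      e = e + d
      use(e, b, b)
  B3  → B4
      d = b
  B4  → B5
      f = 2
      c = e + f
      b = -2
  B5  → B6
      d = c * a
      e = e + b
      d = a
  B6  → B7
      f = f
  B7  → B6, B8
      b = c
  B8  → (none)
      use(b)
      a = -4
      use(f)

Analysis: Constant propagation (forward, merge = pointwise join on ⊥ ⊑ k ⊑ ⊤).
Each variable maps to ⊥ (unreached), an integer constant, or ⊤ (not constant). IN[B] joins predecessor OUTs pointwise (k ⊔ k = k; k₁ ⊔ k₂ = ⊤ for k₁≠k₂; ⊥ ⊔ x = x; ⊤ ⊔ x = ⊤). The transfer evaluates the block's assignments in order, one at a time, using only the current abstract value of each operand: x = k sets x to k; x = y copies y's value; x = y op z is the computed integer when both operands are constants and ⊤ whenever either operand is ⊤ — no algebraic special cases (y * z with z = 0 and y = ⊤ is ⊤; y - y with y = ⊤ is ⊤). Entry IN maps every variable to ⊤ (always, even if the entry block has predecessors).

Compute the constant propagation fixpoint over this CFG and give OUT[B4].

Fixpoint table:
  B0:  IN=(all ⊤)  OUT={b:-4; rest ⊤}
  B1:  IN={b:-4; rest ⊤}  OUT={a:16, b:-4; rest ⊤}
  B2:  IN={a:16, b:-4; rest ⊤}  OUT={a:16, b:-4; rest ⊤}
  B3:  IN={a:16, b:-4; rest ⊤}  OUT={a:16, b:-4, d:-4; rest ⊤}
  B4:  IN={a:16, b:-4, d:-4; rest ⊤}  OUT={a:16, b:-2, d:-4, f:2; rest ⊤}
  B5:  IN={a:16, b:-2, d:-4, f:2; rest ⊤}  OUT={a:16, b:-2, d:16, f:2; rest ⊤}
  B6:  IN={a:16, d:16, f:2; rest ⊤}  OUT={a:16, d:16, f:2; rest ⊤}
  B7:  IN={a:16, d:16, f:2; rest ⊤}  OUT={a:16, d:16, f:2; rest ⊤}
  B8:  IN={a:16, d:16, f:2; rest ⊤}  OUT={a:-4, d:16, f:2; rest ⊤}

Merge at B4: IN[B4] = OUT[B3] = {a: 16, b: -4, c: ⊤, d: -4, e: ⊤, f: ⊤}
Applying B4's transfer function to that IN value gives OUT[B4] (row B4 above).

Answer: {a: 16, b: -2, c: ⊤, d: -4, e: ⊤, f: 2}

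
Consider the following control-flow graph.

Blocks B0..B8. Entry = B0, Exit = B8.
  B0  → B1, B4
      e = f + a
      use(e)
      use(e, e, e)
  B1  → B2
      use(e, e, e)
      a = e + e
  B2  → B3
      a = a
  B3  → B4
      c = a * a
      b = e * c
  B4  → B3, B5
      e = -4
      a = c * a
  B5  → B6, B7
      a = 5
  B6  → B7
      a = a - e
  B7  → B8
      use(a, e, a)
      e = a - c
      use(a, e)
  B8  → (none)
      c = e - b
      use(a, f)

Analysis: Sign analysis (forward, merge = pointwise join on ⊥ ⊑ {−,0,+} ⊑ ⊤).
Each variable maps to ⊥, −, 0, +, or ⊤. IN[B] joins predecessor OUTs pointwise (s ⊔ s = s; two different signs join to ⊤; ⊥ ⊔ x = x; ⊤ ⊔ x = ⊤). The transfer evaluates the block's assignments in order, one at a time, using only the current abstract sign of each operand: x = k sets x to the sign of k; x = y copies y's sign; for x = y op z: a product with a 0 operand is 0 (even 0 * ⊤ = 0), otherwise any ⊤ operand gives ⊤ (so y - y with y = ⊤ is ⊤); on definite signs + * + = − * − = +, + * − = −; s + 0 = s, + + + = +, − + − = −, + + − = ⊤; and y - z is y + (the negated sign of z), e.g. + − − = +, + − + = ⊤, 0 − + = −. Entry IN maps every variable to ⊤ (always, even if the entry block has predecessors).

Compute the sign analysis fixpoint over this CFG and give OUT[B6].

Fixpoint table:
  B0:   IN=(all ⊤)   OUT=(all ⊤)
  B1:   IN=(all ⊤)   OUT=(all ⊤)
  B2:   IN=(all ⊤)   OUT=(all ⊤)
  B3:   IN=(all ⊤)   OUT=(all ⊤)
  B4:   IN=(all ⊤)   OUT={e:-; rest ⊤}
  B5:   IN={e:-; rest ⊤}   OUT={a:+, e:-; rest ⊤}
  B6:   IN={a:+, e:-; rest ⊤}   OUT={a:+, e:-; rest ⊤}
  B7:   IN={a:+, e:-; rest ⊤}   OUT={a:+; rest ⊤}
  B8:   IN={a:+; rest ⊤}   OUT={a:+; rest ⊤}

Merge at B6: IN[B6] = OUT[B5] = {a: +, b: ⊤, c: ⊤, d: ⊤, e: -, f: ⊤}
Applying B6's transfer function to that IN value gives OUT[B6] (row B6 above).

Answer: {a: +, b: ⊤, c: ⊤, d: ⊤, e: -, f: ⊤}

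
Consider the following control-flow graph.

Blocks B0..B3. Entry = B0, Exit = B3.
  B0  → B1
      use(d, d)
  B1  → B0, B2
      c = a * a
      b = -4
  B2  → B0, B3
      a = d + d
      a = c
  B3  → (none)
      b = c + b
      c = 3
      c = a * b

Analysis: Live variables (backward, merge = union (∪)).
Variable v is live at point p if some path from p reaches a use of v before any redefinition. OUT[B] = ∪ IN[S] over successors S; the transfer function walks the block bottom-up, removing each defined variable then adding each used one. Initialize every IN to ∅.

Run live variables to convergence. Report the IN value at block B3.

Per-block solution:
  B0: | IN={a, d} | OUT={a, d}
  B1: | IN={a, d} | OUT={a, b, c, d}
  B2: | IN={b, c, d} | OUT={a, b, c, d}
  B3: | IN={a, b, c} | OUT={}

B3 is the boundary node: OUT[B3] = {}
Applying B3's transfer function to that OUT value gives IN[B3] (row B3 above).

Answer: {a, b, c}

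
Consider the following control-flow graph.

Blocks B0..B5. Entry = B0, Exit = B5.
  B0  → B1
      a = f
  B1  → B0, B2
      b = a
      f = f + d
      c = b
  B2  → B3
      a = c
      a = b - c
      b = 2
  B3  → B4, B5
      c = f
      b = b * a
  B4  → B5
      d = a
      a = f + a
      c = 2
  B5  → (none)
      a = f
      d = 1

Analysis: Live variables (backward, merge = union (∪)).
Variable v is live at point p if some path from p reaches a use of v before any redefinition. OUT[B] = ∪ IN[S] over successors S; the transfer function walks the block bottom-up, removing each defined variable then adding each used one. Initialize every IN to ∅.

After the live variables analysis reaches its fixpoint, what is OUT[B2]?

Per-block solution:
  B0: | IN={d, f} | OUT={a, d, f}
  B1: | IN={a, d, f} | OUT={b, c, d, f}
  B2: | IN={b, c, f} | OUT={a, b, f}
  B3: | IN={a, b, f} | OUT={a, f}
  B4: | IN={a, f} | OUT={f}
  B5: | IN={f} | OUT={}

Merge at B2: OUT[B2] = IN[B3] = {a, b, f}

Answer: {a, b, f}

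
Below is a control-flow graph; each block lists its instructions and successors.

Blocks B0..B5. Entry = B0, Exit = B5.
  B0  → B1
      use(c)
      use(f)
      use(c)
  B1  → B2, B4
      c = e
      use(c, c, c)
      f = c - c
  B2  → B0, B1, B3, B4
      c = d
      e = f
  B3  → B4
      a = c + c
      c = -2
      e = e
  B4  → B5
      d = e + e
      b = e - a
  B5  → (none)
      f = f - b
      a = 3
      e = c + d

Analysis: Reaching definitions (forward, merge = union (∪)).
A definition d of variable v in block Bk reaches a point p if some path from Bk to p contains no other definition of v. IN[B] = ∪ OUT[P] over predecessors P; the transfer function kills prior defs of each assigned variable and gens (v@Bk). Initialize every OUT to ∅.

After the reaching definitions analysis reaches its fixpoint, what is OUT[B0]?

Answer: {c@B2, e@B2, f@B1}

Working:
Fixpoint table:
  B0: | IN={c@B2, e@B2, f@B1} | OUT={c@B2, e@B2, f@B1}
  B1: | IN={c@B2, e@B2, f@B1} | OUT={c@B1, e@B2, f@B1}
  B2: | IN={c@B1, e@B2, f@B1} | OUT={c@B2, e@B2, f@B1}
  B3: | IN={c@B2, e@B2, f@B1} | OUT={a@B3, c@B3, e@B3, f@B1}
  B4: | IN={a@B3, c@B1, c@B2, c@B3, e@B2, e@B3, f@B1} | OUT={a@B3, b@B4, c@B1, c@B2, c@B3, d@B4, e@B2, e@B3, f@B1}
  B5: | IN={a@B3, b@B4, c@B1, c@B2, c@B3, d@B4, e@B2, e@B3, f@B1} | OUT={a@B5, b@B4, c@B1, c@B2, c@B3, d@B4, e@B5, f@B5}

Merge at B0 (entry node, so the boundary value {} is joined with the incoming edge(s)): IN[B0] = {} ⊔ OUT[B2] = {c@B2, e@B2, f@B1}
Applying B0's transfer function to that IN value gives OUT[B0] (row B0 above).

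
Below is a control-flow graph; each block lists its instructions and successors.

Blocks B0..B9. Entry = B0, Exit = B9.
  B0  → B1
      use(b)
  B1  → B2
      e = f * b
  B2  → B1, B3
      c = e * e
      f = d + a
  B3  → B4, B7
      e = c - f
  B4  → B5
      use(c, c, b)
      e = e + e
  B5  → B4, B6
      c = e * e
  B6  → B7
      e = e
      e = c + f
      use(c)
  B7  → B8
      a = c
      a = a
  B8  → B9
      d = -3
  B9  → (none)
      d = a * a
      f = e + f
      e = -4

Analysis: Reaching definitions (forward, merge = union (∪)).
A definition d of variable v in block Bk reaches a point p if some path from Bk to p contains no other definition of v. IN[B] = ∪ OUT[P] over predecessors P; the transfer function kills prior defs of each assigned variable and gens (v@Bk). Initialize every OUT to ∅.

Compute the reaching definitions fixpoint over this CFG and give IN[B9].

Per-block solution:
  B0:  IN={}  OUT={}
  B1:  IN={c@B2, e@B1, f@B2}  OUT={c@B2, e@B1, f@B2}
  B2:  IN={c@B2, e@B1, f@B2}  OUT={c@B2, e@B1, f@B2}
  B3:  IN={c@B2, e@B1, f@B2}  OUT={c@B2, e@B3, f@B2}
  B4:  IN={c@B2, c@B5, e@B3, e@B4, f@B2}  OUT={c@B2, c@B5, e@B4, f@B2}
  B5:  IN={c@B2, c@B5, e@B4, f@B2}  OUT={c@B5, e@B4, f@B2}
  B6:  IN={c@B5, e@B4, f@B2}  OUT={c@B5, e@B6, f@B2}
  B7:  IN={c@B2, c@B5, e@B3, e@B6, f@B2}  OUT={a@B7, c@B2, c@B5, e@B3, e@B6, f@B2}
  B8:  IN={a@B7, c@B2, c@B5, e@B3, e@B6, f@B2}  OUT={a@B7, c@B2, c@B5, d@B8, e@B3, e@B6, f@B2}
  B9:  IN={a@B7, c@B2, c@B5, d@B8, e@B3, e@B6, f@B2}  OUT={a@B7, c@B2, c@B5, d@B9, e@B9, f@B9}

Merge at B9: IN[B9] = OUT[B8] = {a@B7, c@B2, c@B5, d@B8, e@B3, e@B6, f@B2}

Answer: {a@B7, c@B2, c@B5, d@B8, e@B3, e@B6, f@B2}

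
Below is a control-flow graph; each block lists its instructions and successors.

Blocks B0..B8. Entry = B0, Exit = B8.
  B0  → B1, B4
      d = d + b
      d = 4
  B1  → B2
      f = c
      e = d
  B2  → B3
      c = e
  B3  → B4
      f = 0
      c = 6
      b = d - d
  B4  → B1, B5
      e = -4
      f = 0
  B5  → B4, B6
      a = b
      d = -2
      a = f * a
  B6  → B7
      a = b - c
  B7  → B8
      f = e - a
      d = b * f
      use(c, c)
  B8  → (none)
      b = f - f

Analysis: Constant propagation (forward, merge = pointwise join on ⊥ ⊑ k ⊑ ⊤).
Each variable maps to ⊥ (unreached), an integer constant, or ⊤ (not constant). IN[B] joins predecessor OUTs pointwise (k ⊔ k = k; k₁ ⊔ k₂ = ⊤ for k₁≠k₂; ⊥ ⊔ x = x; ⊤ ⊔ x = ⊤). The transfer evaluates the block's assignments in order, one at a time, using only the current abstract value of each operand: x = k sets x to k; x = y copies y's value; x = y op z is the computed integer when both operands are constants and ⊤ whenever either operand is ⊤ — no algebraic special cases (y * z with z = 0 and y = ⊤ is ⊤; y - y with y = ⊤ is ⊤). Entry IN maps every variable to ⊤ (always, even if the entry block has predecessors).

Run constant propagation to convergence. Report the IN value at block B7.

Per-block solution:
  B0: | IN=(all ⊤) | OUT={d:4; rest ⊤}
  B1: | IN=(all ⊤) | OUT=(all ⊤)
  B2: | IN=(all ⊤) | OUT=(all ⊤)
  B3: | IN=(all ⊤) | OUT={c:6, f:0; rest ⊤}
  B4: | IN=(all ⊤) | OUT={e:-4, f:0; rest ⊤}
  B5: | IN={e:-4, f:0; rest ⊤} | OUT={d:-2, e:-4, f:0; rest ⊤}
  B6: | IN={d:-2, e:-4, f:0; rest ⊤} | OUT={d:-2, e:-4, f:0; rest ⊤}
  B7: | IN={d:-2, e:-4, f:0; rest ⊤} | OUT={e:-4; rest ⊤}
  B8: | IN={e:-4; rest ⊤} | OUT={e:-4; rest ⊤}

Merge at B7: IN[B7] = OUT[B6] = {a: ⊤, b: ⊤, c: ⊤, d: -2, e: -4, f: 0}

Answer: {a: ⊤, b: ⊤, c: ⊤, d: -2, e: -4, f: 0}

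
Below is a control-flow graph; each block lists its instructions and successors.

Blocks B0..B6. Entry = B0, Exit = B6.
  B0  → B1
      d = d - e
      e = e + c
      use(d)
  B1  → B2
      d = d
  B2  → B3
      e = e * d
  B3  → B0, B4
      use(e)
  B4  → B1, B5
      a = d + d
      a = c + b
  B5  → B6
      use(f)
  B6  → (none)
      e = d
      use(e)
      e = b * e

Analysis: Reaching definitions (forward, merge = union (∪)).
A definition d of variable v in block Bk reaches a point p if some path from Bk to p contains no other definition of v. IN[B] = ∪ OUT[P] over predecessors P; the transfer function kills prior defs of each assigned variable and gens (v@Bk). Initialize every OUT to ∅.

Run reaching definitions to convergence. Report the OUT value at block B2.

Answer: {a@B4, d@B1, e@B2}

Derivation:
Converged values:
  B0: | IN={a@B4, d@B1, e@B2} | OUT={a@B4, d@B0, e@B0}
  B1: | IN={a@B4, d@B0, d@B1, e@B0, e@B2} | OUT={a@B4, d@B1, e@B0, e@B2}
  B2: | IN={a@B4, d@B1, e@B0, e@B2} | OUT={a@B4, d@B1, e@B2}
  B3: | IN={a@B4, d@B1, e@B2} | OUT={a@B4, d@B1, e@B2}
  B4: | IN={a@B4, d@B1, e@B2} | OUT={a@B4, d@B1, e@B2}
  B5: | IN={a@B4, d@B1, e@B2} | OUT={a@B4, d@B1, e@B2}
  B6: | IN={a@B4, d@B1, e@B2} | OUT={a@B4, d@B1, e@B6}

Merge at B2: IN[B2] = OUT[B1] = {a@B4, d@B1, e@B0, e@B2}
Applying B2's transfer function to that IN value gives OUT[B2] (row B2 above).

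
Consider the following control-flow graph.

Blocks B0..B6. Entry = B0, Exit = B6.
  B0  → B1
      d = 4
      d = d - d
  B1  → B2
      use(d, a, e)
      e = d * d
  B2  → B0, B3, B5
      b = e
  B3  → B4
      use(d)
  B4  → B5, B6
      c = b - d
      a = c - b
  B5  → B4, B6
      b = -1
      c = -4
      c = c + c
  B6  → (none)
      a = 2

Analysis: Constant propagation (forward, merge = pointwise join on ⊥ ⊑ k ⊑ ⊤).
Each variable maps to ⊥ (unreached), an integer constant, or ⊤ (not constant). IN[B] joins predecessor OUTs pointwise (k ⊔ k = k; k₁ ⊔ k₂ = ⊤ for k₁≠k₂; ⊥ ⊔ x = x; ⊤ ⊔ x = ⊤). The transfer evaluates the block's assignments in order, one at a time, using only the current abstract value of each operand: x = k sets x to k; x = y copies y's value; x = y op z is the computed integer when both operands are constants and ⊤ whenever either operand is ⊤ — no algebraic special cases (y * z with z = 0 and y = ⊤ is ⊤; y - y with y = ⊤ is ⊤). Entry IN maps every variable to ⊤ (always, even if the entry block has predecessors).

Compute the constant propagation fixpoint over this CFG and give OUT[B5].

Converged values:
  B0:  IN=(all ⊤)  OUT={d:0; rest ⊤}
  B1:  IN={d:0; rest ⊤}  OUT={d:0, e:0; rest ⊤}
  B2:  IN={d:0, e:0; rest ⊤}  OUT={b:0, d:0, e:0; rest ⊤}
  B3:  IN={b:0, d:0, e:0; rest ⊤}  OUT={b:0, d:0, e:0; rest ⊤}
  B4:  IN={d:0, e:0; rest ⊤}  OUT={d:0, e:0; rest ⊤}
  B5:  IN={d:0, e:0; rest ⊤}  OUT={b:-1, c:-8, d:0, e:0; rest ⊤}
  B6:  IN={d:0, e:0; rest ⊤}  OUT={a:2, d:0, e:0; rest ⊤}

Merge at B5: IN[B5] = OUT[B2] ⊔ OUT[B4] = {a: ⊤, b: ⊤, c: ⊤, d: 0, e: 0, f: ⊤}
Applying B5's transfer function to that IN value gives OUT[B5] (row B5 above).

Answer: {a: ⊤, b: -1, c: -8, d: 0, e: 0, f: ⊤}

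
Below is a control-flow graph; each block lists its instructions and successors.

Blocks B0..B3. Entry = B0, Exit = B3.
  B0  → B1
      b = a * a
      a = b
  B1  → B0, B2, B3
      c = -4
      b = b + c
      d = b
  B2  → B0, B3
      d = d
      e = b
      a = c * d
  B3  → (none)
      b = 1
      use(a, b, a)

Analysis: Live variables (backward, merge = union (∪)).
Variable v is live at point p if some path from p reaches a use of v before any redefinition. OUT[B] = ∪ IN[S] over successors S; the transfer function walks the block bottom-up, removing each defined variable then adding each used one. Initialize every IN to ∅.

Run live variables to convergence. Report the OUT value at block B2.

Answer: {a}

Trace:
Fixpoint table:
  B0: | IN={a} | OUT={a, b}
  B1: | IN={a, b} | OUT={a, b, c, d}
  B2: | IN={b, c, d} | OUT={a}
  B3: | IN={a} | OUT={}

Merge at B2: OUT[B2] = IN[B0] ⊔ IN[B3] = {a}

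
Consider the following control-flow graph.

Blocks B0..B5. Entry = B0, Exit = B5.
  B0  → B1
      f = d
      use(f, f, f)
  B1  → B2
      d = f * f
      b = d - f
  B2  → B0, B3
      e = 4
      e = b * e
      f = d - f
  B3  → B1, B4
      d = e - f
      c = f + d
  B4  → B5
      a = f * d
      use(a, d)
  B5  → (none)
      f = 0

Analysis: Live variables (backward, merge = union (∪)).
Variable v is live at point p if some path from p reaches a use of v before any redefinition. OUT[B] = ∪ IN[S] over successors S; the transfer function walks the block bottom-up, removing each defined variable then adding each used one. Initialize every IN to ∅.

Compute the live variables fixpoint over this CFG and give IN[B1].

Answer: {f}

Trace:
Per-block solution:
  B0: | IN={d} | OUT={f}
  B1: | IN={f} | OUT={b, d, f}
  B2: | IN={b, d, f} | OUT={d, e, f}
  B3: | IN={e, f} | OUT={d, f}
  B4: | IN={d, f} | OUT={}
  B5: | IN={} | OUT={}

Merge at B1: OUT[B1] = IN[B2] = {b, d, f}
Applying B1's transfer function to that OUT value gives IN[B1] (row B1 above).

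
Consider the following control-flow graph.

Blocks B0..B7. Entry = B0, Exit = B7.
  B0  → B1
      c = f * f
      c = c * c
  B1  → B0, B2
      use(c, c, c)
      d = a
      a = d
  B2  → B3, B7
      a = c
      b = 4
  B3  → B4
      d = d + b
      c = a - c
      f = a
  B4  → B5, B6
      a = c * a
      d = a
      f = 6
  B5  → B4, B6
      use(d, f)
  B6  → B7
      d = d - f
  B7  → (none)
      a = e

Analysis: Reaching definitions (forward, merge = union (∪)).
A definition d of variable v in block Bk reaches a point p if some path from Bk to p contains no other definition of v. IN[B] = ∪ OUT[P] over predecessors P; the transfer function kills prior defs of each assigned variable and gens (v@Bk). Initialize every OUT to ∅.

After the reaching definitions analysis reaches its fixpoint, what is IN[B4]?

Per-block solution:
  B0:  IN={a@B1, c@B0, d@B1}  OUT={a@B1, c@B0, d@B1}
  B1:  IN={a@B1, c@B0, d@B1}  OUT={a@B1, c@B0, d@B1}
  B2:  IN={a@B1, c@B0, d@B1}  OUT={a@B2, b@B2, c@B0, d@B1}
  B3:  IN={a@B2, b@B2, c@B0, d@B1}  OUT={a@B2, b@B2, c@B3, d@B3, f@B3}
  B4:  IN={a@B2, a@B4, b@B2, c@B3, d@B3, d@B4, f@B3, f@B4}  OUT={a@B4, b@B2, c@B3, d@B4, f@B4}
  B5:  IN={a@B4, b@B2, c@B3, d@B4, f@B4}  OUT={a@B4, b@B2, c@B3, d@B4, f@B4}
  B6:  IN={a@B4, b@B2, c@B3, d@B4, f@B4}  OUT={a@B4, b@B2, c@B3, d@B6, f@B4}
  B7:  IN={a@B2, a@B4, b@B2, c@B0, c@B3, d@B1, d@B6, f@B4}  OUT={a@B7, b@B2, c@B0, c@B3, d@B1, d@B6, f@B4}

Merge at B4: IN[B4] = OUT[B3] ⊔ OUT[B5] = {a@B2, a@B4, b@B2, c@B3, d@B3, d@B4, f@B3, f@B4}

Answer: {a@B2, a@B4, b@B2, c@B3, d@B3, d@B4, f@B3, f@B4}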